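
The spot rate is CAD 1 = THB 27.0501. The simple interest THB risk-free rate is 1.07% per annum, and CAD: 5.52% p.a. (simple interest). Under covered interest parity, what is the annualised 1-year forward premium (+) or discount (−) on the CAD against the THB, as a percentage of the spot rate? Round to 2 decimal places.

T = 1 year.
F = S · g_THB/g_CAD = 27.0501 × 1.010700/1.055200 = 25.9093405.
Annualised premium = (F − S)/S × (1/T) = (25.9093405 − 27.0501)/27.0501 ÷ 1 = -4.22%.

-4.22%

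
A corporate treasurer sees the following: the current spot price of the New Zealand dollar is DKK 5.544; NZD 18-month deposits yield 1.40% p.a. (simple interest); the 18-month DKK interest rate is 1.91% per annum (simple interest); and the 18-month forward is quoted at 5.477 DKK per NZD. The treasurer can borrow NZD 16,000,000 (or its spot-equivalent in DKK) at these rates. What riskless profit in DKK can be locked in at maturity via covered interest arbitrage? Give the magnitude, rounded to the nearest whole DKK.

DKK 1,773,098

T = 18/12 years.
Route A — deposit NZD, sell forward: 16,000,000 × 1.021000 × 5.477 = DKK 89,472,272.00.
Route B — convert at spot, deposit DKK: 16,000,000 × 5.544 × 1.028650 = DKK 91,245,369.60.
The quoted forward undervalues NZD, so borrow NZD, convert to DKK at spot, deposit the DKK at 1.91%, and buy NZD forward at 5.477 to cover the loan.
The gap between the two covered legs is DKK 1,773,098.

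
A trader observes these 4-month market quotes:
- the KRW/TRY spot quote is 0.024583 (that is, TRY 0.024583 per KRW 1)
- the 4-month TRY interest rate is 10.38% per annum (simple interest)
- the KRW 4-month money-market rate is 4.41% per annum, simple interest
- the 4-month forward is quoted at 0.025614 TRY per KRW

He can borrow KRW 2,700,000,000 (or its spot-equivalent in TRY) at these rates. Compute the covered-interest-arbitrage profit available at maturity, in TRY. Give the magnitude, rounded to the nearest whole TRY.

TRY 1,503,776

T = 4/12 years.
Keep in KRW, deliver into the forward: 2,700,000,000·1.014700·0.025614 = TRY 70,174,419.66.
Swap to TRY now, deposit: 2,700,000,000·0.024583·1.034600 = TRY 68,670,643.86.
The quoted forward overvalues KRW, so borrow TRY, buy KRW at spot, deposit the KRW at 4.41%, and sell the proceeds forward at 0.025614.
Arbitrage profit = |70,174,419.66 − 68,670,643.86| = TRY 1,503,776.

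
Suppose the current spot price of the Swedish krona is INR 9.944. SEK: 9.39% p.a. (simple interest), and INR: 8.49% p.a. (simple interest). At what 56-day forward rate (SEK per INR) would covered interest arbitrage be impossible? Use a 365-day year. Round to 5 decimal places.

T = 56/365 years.
Growth of 1 INR over T: 1 + 0.0849×56/365 = 1.0130258.
SEK accumulates by 1 + 0.0939×56/365 = 1.0144066.
CIP: F = S · (grow INR)/(grow SEK) = 9.944 × 1.0130258/1.0144066 = 9.930464 INR per SEK.
Invert for SEK per INR: 1 / 9.930464 = 0.10070.

0.10070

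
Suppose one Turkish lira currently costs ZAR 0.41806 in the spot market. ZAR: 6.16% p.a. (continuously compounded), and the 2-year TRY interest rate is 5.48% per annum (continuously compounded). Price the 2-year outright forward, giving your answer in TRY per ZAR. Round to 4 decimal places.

T = 2 years.
Growth of 1 ZAR over T: e^(0.0616×2) = 1.1311106.
TRY growth factor: e^(0.0548×2) = 1.1158316.
Forward (ZAR per TRY) = 0.41806 × 1.1311106 / 1.1158316 = 0.4237845.
Invert for TRY per ZAR: 1 / 0.4237845 = 2.3597.

2.3597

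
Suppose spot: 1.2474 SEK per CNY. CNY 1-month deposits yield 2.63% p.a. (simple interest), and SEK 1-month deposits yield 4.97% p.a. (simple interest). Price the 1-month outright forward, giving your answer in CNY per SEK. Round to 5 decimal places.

0.80011

T = 1/12 years.
Growth of 1 SEK over T: 1 + 0.0497×1/12 = 1.0041417.
CNY growth factor: 1 + 0.0263×1/12 = 1.0021917.
Forward (SEK per CNY) = 1.2474 × 1.0041417 / 1.0021917 = 1.249827.
Invert for CNY per SEK: 1 / 1.249827 = 0.80011.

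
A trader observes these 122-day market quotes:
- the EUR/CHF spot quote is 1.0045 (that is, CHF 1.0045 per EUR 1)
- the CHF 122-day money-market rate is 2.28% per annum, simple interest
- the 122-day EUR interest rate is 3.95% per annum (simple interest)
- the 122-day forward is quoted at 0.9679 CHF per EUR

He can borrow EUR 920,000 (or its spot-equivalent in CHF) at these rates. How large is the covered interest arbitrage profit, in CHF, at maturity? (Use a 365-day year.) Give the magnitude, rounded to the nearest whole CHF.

T = 122/365 years.
Keep in EUR, deliver into the forward: 920,000·1.01320274·0.9679 = CHF 902,224.62.
Swap to CHF now, deposit: 920,000·1.0045·1.00762082 = CHF 931,182.70.
The quoted forward undervalues EUR, so borrow EUR, convert to CHF at spot, deposit the CHF at 2.28%, and buy EUR forward at 0.9679 to cover the loan.
Profit = 931,182.70 − 902,224.62 = CHF 28,958.

CHF 28,958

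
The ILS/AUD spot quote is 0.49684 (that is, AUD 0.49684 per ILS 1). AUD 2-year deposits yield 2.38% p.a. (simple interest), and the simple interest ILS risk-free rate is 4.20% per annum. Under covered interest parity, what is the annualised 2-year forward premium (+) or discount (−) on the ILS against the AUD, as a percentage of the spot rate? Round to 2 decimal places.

-1.68%

T = 2 years.
F = S · g_AUD/g_ILS = 0.49684 × 1.047600/1.084000 = 0.48015644.
Annualised premium = (F − S)/S × (1/T) = (0.48015644 − 0.49684)/0.49684 ÷ 2 = -1.68%.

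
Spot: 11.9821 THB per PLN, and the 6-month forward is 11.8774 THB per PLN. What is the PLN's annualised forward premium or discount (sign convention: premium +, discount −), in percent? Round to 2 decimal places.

-1.75%

T = 6/12 years.
(F − S)/S = (11.8774 − 11.9821)/11.9821 = -0.0087380.
×(1/T) gives -1.75% p.a.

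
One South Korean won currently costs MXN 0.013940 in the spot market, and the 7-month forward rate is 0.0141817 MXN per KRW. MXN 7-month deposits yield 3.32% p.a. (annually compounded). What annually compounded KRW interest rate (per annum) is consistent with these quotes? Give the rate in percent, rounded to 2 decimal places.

T = 7/12 years.
CIP gives F = S · g_MXN/g_KRW, so g_MXN/g_KRW = 0.0141817/0.01394 = 1.0173386.
The MXN side grows by (1 + 0.0332)^(7/12) = 1.0192348.
That pins the KRW growth at 1.0018639.
r = 1.0018639^(12/7) − 1 = 0.003197 → 0.32%.

0.32%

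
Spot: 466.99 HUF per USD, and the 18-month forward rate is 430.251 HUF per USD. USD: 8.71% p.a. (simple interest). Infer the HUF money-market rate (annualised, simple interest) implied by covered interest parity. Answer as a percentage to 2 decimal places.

2.78%

T = 18/12 years.
CIP gives F = S · g_HUF/g_USD, so g_HUF/g_USD = 430.251/466.99 = 0.9213281.
The USD side grows by 1 + 0.0871×18/12 = 1.130650.
That pins the HUF growth at 1.0416996.
(1.0416996 − 1)/T = 0.027800, i.e. 2.78%.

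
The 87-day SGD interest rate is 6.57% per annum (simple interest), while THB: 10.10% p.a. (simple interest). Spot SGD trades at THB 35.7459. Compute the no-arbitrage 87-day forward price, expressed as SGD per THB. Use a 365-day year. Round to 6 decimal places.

T = 87/365 years.
THB growth factor: 1 + 0.1010×87/365 = 1.024074.
SGD growth factor: 1 + 0.0657×87/365 = 1.015660.
So F = 35.7459 × 1.024074 / 1.015660 = 36.04203 (THB/SGD).
Quoted the other way: 1/36.04203 = 0.027745 SGD per THB.

0.027745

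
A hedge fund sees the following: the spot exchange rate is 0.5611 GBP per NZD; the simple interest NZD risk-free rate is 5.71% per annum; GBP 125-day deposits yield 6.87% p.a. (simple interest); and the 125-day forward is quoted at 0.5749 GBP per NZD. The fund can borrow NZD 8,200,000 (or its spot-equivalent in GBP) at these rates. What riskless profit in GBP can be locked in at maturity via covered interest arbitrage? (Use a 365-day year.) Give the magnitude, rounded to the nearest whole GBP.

T = 125/365 years.
Invest the NZD and cover forward: 8,200,000 × 1.019554795 × 0.5749 = GBP 4,806,364.82.
Convert at spot and invest in GBP: 8,200,000 × 0.5611 × 1.023527397 = GBP 4,709,270.02.
The quoted forward overvalues NZD, so borrow GBP, buy NZD at spot, deposit the NZD at 5.71%, and sell the proceeds forward at 0.5749.
Profit = 4,806,364.82 − 4,709,270.02 = GBP 97,095.

GBP 97,095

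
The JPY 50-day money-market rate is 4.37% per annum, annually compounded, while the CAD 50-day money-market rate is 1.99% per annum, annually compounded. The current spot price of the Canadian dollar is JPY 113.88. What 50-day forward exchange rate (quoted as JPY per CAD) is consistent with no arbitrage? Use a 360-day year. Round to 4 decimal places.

114.2454

T = 50/360 years.
JPY accumulates by (1 + 0.0437)^(50/360) = 1.005958248.
CAD growth factor: (1 + 0.0199)^(50/360) = 1.002740496.
Forward (JPY per CAD) = 113.88 × 1.005958248 / 1.002740496 = 114.245436.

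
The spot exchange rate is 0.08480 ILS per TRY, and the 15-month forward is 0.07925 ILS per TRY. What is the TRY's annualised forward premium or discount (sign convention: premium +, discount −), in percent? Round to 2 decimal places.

-5.24%

T = 15/12 years.
Period premium: (0.07925 − 0.0848)/0.0848 = -0.0654481.
Annualise by dividing by T: -0.0654481 / (15/12) = -0.052358 → -5.24%.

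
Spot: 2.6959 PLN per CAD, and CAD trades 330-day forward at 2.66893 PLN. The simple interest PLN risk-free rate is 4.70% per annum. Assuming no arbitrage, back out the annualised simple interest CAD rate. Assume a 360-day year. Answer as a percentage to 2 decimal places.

5.85%

T = 330/360 years.
F/S = 2.66893/2.6959 = 0.9899959 = (growth of PLN) / (growth of CAD).
The PLN side grows by 1 + 0.0470×330/360 = 1.0430833.
So the CAD growth factor = 1.0536239.
(1.0536239 − 1)/T = 0.058499, i.e. 5.85%.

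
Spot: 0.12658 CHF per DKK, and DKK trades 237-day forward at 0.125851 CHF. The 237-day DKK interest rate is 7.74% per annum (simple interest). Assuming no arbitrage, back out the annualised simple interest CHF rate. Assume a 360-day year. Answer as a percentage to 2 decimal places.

T = 237/360 years.
By CIP, F/S equals the CHF-to-DKK growth ratio: 0.125851/0.12658 = 0.9942408.
The DKK side grows by 1 + 0.0774×237/360 = 1.050955.
So the CHF growth factor = 1.0449023.
r = (1.0449023 − 1)/(237/360) = 0.068206 → 6.82%.

6.82%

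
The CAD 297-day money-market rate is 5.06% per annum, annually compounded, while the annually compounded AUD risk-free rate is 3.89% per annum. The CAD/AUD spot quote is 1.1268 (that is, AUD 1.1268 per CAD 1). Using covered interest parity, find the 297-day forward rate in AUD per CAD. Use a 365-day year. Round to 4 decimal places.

T = 297/365 years.
AUD accumulates by (1 + 0.0389)^(297/365) = 1.0315399.
CAD accumulates by (1 + 0.0506)^(297/365) = 1.0409829.
So F = 1.1268 × 1.0315399 / 1.0409829 = 1.116579 (AUD/CAD).

1.1166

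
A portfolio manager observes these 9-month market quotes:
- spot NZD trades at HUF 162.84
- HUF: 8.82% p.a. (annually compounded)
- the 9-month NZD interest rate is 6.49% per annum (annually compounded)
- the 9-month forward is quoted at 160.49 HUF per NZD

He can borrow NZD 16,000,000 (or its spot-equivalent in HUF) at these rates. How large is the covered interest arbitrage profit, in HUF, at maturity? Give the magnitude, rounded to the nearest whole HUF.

T = 9/12 years.
Invest the NZD and cover forward: 16,000,000 × 1.048290428072 × 160.49 = HUF 2,691,842,092.82.
Convert at spot and invest in HUF: 16,000,000 × 162.84 × 1.065446240217 = HUF 2,775,956,252.11.
The quoted forward undervalues NZD, so borrow NZD, convert to HUF at spot, deposit the HUF at 8.82%, and buy NZD forward at 160.49 to cover the loan.
Arbitrage profit = |2,691,842,092.82 − 2,775,956,252.11| = HUF 84,114,159.

HUF 84,114,159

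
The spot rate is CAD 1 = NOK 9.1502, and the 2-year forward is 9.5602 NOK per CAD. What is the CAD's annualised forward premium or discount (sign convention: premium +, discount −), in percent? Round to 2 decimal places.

+2.24%

T = 2 years.
CAD trades forward at +4.48078% vs spot over the period.
Annualise by dividing by T: 0.0448078 / 2 = 0.022404 → 2.24%.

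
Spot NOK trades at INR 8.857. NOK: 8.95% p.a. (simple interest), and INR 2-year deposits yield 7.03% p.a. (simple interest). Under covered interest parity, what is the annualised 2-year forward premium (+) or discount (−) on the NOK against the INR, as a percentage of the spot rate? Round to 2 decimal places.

-1.63%

T = 2 years.
F = S · g_INR/g_NOK = 8.857 × 1.140600/1.179000 = 8.568528.
(F − S)/S ÷ T = (8.568528 − 8.857)/8.857/2 = -0.016285 → -1.63%.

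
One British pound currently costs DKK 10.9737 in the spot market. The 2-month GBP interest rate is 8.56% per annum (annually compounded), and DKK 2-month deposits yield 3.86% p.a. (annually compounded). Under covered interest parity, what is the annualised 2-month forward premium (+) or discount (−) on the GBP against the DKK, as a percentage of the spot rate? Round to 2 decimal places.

T = 2/12 years.
F = S · g_DKK/g_GBP = 10.9737 × 1.0063322/1.0137829 = 10.8930498.
(F − S)/S ÷ T = (10.8930498 − 10.9737)/10.9737/(2/12) = -0.044096 → -4.41%.

-4.41%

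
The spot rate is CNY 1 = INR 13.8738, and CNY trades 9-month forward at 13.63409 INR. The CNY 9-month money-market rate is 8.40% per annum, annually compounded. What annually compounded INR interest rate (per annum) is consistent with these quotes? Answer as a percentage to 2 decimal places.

T = 9/12 years.
F/S = 13.63409/13.8738 = 0.9827221 = (growth of INR) / (growth of CNY).
CNY growth factor: (1 + 0.0840)^(9/12) = 1.0623606.
Hence g_INR = 1.0440052.
Annualise: 1.0440052^(12/9) − 1 = 0.059100 = 5.91%.

5.91%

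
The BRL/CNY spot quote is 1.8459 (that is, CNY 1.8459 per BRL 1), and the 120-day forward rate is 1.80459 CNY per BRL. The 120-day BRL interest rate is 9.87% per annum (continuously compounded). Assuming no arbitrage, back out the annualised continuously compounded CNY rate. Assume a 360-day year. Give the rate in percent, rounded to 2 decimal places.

T = 120/360 years.
CIP gives F = S · g_CNY/g_BRL, so g_CNY/g_BRL = 1.80459/1.8459 = 0.9776207.
BRL growth factor: e^(0.0987×120/360) = 1.0334472.
That pins the CNY growth at 1.0103194.
Take logs: ln 1.0103194 / (120/360) = 0.030800, so 3.08%.

3.08%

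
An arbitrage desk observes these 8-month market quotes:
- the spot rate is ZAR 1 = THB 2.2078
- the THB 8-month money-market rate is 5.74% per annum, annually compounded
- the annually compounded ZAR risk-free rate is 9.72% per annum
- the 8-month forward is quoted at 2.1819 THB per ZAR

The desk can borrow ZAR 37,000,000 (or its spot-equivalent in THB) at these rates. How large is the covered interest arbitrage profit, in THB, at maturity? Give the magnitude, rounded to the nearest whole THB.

THB 1,094,958

T = 8/12 years.
Keep in ZAR, deliver into the forward: 37,000,000·1.063793174·2.1819 = THB 85,880,342.07.
Swap to THB now, deposit: 37,000,000·2.2078·1.0379096202 = THB 84,785,383.80.
The quoted forward overvalues ZAR, so borrow THB, buy ZAR at spot, deposit the ZAR at 9.72%, and sell the proceeds forward at 2.1819.
The gap between the two covered legs is THB 1,094,958.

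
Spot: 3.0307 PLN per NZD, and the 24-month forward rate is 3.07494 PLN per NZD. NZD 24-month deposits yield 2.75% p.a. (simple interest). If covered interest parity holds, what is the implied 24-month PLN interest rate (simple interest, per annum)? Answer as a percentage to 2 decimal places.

3.52%

T = 2 years.
F/S = 3.07494/3.0307 = 1.0145973 = (growth of PLN) / (growth of NZD).
NZD growth factor: 1 + 0.0275×2 = 1.055000.
That pins the PLN growth at 1.0704002.
r = (1.0704002 − 1)/2 = 0.035200 → 3.52%.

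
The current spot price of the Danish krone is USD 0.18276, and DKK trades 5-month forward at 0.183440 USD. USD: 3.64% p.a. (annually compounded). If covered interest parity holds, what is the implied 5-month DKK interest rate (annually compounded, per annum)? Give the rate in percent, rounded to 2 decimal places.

2.72%

T = 5/12 years.
CIP gives F = S · g_USD/g_DKK, so g_USD/g_DKK = 0.18344/0.18276 = 1.0037207.
USD growth factor: (1 + 0.0364)^(5/12) = 1.0150087.
Hence g_DKK = 1.0112462.
Annualise: 1.0112462^(12/5) − 1 = 0.027204 = 2.72%.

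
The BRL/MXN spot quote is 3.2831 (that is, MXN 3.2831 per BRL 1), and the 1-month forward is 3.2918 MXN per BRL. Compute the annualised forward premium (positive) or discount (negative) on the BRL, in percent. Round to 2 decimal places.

T = 1/12 years.
(F − S)/S = (3.2918 − 3.2831)/3.2831 = 0.0026499.
Per annum: 0.0026499 / (1/12) = 0.031799 = 3.18%.

+3.18%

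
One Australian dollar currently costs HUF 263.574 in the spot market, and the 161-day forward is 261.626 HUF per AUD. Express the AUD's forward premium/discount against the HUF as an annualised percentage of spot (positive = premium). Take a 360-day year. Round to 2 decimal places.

T = 161/360 years.
Period premium: (261.626 − 263.574)/263.574 = -0.0073907.
Annualise by dividing by T: -0.0073907 / (161/360) = -0.016526 → -1.65%.

-1.65%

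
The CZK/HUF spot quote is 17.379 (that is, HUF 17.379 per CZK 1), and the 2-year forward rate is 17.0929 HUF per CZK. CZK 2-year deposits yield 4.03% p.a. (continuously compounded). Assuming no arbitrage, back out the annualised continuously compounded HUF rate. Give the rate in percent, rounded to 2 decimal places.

T = 2 years.
By CIP, F/S equals the HUF-to-CZK growth ratio: 17.0929/17.379 = 0.9835376.
CZK growth factor: e^(0.0403×2) = 1.0839372.
So the HUF growth factor = 1.066093.
r = ln(1.066093)/2 = 0.032000 → 3.20%.

3.20%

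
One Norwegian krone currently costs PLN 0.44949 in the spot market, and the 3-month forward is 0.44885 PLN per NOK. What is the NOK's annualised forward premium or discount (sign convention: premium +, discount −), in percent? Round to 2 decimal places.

T = 3/12 years.
NOK trades forward at -0.14238% vs spot over the period.
×(1/T) gives -0.57% p.a.

-0.57%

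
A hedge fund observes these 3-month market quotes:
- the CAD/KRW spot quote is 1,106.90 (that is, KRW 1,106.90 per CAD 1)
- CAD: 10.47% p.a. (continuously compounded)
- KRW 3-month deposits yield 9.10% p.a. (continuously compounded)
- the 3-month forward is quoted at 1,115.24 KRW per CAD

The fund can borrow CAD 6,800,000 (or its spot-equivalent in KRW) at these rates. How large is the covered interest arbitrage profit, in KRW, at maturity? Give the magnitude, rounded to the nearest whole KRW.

KRW 84,634,161

T = 3/12 years.
Route A — deposit CAD, sell forward: 6,800,000 × 1.026520573856 × 1115.24 = KRW 7,784,754,272.55.
Route B — convert at spot, deposit KRW: 6,800,000 × 1106.90 × 1.023010754887 = KRW 7,700,120,111.17.
The quoted forward overvalues CAD, so borrow KRW, buy CAD at spot, deposit the CAD at 10.47%, and sell the proceeds forward at 1,115.24.
Arbitrage profit = |7,784,754,272.55 − 7,700,120,111.17| = KRW 84,634,161.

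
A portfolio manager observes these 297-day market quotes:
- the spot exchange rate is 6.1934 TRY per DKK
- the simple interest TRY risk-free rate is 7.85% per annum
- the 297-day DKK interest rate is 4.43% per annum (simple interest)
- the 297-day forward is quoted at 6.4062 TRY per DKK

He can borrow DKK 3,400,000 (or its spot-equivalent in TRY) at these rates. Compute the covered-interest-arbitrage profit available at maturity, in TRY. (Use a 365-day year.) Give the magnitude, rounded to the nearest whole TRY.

TRY 163,600

T = 297/365 years.
Keep in DKK, deliver into the forward: 3,400,000·1.0360468493·6.4062 = TRY 22,566,219.31.
Swap to TRY now, deposit: 3,400,000·6.1934·1.0638753425 = TRY 22,402,618.86.
The quoted forward overvalues DKK, so borrow TRY, buy DKK at spot, deposit the DKK at 4.43%, and sell the proceeds forward at 6.4062.
Arbitrage profit = |22,566,219.31 − 22,402,618.86| = TRY 163,600.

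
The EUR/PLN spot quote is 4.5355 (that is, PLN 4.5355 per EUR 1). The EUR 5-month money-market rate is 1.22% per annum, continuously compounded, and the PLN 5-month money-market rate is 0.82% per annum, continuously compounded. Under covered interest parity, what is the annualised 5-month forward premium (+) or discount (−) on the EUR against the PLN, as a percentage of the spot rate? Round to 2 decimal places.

-0.40%

T = 5/12 years.
CIP forward (PLN per EUR) = 4.5355 × 1.0034225/1.0050963 = 4.5279470.
Annualised premium = (F − S)/S × (1/T) = (4.5279470 − 4.5355)/4.5355 ÷ (5/12) = -0.40%.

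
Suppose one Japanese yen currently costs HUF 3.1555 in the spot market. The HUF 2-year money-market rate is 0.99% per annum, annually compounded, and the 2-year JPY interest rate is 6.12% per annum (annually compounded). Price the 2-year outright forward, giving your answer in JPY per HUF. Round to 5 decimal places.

T = 2 years.
HUF growth factor: (1 + 0.0099)^2 = 1.019898.
Growth of 1 JPY over T: (1 + 0.0612)^2 = 1.1261454.
Forward (HUF per JPY) = 3.1555 × 1.019898 / 1.1261454 = 2.857791.
Quoted the other way: 1/2.857791 = 0.34992 JPY per HUF.

0.34992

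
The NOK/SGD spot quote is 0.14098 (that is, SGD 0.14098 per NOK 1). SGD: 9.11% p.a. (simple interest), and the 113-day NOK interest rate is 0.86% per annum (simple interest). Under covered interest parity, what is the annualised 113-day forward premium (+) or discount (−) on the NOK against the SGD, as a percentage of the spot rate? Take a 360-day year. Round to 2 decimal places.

+8.23%

T = 113/360 years.
No-arbitrage forward: 0.14098 × 1.0285953 / 1.0026994 = 0.14462098 SGD/NOK.
(F − S)/S ÷ T = (0.14462098 − 0.14098)/0.14098/(113/360) = 0.082278 → 8.23%.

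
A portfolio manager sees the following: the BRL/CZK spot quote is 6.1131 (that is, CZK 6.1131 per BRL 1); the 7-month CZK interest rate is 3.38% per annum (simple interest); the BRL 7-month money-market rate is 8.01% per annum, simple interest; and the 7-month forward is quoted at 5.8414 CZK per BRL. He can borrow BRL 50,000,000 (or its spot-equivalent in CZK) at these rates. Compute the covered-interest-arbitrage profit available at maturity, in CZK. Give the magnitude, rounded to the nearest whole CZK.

CZK 5,964,527

T = 7/12 years.
Invest the BRL and cover forward: 50,000,000 × 1.046725 × 5.8414 = CZK 305,716,970.75.
Convert at spot and invest in CZK: 50,000,000 × 6.1131 × 1.01971666667 = CZK 311,681,497.75.
The quoted forward undervalues BRL, so borrow BRL, convert to CZK at spot, deposit the CZK at 3.38%, and buy BRL forward at 5.8414 to cover the loan.
Arbitrage profit = |305,716,970.75 − 311,681,497.75| = CZK 5,964,527.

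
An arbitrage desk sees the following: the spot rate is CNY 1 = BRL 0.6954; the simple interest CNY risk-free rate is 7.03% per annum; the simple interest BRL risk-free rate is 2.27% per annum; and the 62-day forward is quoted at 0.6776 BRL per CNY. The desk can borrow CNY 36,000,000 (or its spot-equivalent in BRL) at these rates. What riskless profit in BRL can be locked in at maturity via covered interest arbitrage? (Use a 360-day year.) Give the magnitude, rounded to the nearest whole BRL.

T = 62/360 years.
Route A — deposit CNY, sell forward: 36,000,000 × 1.0121072222 × 0.6776 = BRL 24,688,938.74.
Route B — convert at spot, deposit BRL: 36,000,000 × 0.6954 × 1.0039094444 = BRL 25,132,270.59.
The quoted forward undervalues CNY, so borrow CNY, convert to BRL at spot, deposit the BRL at 2.27%, and buy CNY forward at 0.6776 to cover the loan.
Arbitrage profit = |24,688,938.74 − 25,132,270.59| = BRL 443,332.

BRL 443,332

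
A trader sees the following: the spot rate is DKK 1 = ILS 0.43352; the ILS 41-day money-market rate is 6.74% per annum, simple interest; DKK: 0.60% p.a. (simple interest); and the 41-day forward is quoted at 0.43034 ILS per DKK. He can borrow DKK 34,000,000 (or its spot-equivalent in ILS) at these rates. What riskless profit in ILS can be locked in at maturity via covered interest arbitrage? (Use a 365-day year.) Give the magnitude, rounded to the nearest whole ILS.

ILS 209,852

T = 41/365 years.
Route A — deposit DKK, sell forward: 34,000,000 × 1.0006739726 × 0.43034 = ILS 14,641,421.27.
Route B — convert at spot, deposit ILS: 34,000,000 × 0.43352 × 1.0075709589 = ILS 14,851,273.51.
The quoted forward undervalues DKK, so borrow DKK, convert to ILS at spot, deposit the ILS at 6.74%, and buy DKK forward at 0.43034 to cover the loan.
Profit = 14,851,273.51 − 14,641,421.27 = ILS 209,852.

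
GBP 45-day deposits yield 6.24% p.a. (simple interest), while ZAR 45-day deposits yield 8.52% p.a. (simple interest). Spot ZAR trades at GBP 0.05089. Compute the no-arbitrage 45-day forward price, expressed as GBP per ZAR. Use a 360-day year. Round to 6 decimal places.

0.050746

T = 45/360 years.
GBP growth factor: 1 + 0.0624×45/360 = 1.007800.
Growth of 1 ZAR over T: 1 + 0.0852×45/360 = 1.010650.
CIP: F = S · (grow GBP)/(grow ZAR) = 0.05089 × 1.007800/1.010650 = 0.05074649 GBP per ZAR.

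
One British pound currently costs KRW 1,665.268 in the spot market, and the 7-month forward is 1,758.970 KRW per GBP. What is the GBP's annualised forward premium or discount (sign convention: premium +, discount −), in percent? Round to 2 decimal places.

T = 7/12 years.
GBP trades forward at +5.62684% vs spot over the period.
Per annum: 0.0562684 / (7/12) = 0.096460 = 9.65%.

+9.65%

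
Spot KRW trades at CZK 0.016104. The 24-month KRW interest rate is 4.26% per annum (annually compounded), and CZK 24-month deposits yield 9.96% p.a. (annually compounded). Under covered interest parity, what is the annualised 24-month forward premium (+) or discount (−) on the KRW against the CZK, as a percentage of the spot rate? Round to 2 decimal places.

T = 2 years.
No-arbitrage forward: 0.016104 × 1.2091202 / 1.0870148 = 0.017912978 CZK/KRW.
(F − S)/S ÷ T = (0.017912978 − 0.016104)/0.016104/2 = 0.056165 → 5.62%.

+5.62%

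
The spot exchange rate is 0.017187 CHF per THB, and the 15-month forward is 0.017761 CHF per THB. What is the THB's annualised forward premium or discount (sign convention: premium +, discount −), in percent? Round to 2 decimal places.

T = 15/12 years.
(F − S)/S = (0.017761 − 0.017187)/0.017187 = 0.0333973.
×(1/T) gives 2.67% p.a.

+2.67%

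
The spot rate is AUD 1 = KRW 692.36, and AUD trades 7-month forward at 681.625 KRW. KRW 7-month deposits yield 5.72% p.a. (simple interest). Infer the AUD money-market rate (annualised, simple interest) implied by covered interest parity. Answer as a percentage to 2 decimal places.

8.51%

T = 7/12 years.
By CIP, F/S equals the KRW-to-AUD growth ratio: 681.625/692.36 = 0.9844951.
The KRW side grows by 1 + 0.0572×7/12 = 1.0333667.
Hence g_AUD = 1.0496413.
(1.0496413 − 1)/T = 0.085099, i.e. 8.51%.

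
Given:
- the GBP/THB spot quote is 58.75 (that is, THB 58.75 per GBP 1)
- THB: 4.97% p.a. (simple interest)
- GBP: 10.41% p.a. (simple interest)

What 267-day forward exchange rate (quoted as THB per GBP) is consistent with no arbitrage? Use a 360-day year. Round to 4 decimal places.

56.5495

T = 267/360 years.
THB accumulates by 1 + 0.0497×267/360 = 1.03686083.
GBP accumulates by 1 + 0.1041×267/360 = 1.0772075.
Forward (THB per GBP) = 58.75 × 1.03686083 / 1.0772075 = 56.549526.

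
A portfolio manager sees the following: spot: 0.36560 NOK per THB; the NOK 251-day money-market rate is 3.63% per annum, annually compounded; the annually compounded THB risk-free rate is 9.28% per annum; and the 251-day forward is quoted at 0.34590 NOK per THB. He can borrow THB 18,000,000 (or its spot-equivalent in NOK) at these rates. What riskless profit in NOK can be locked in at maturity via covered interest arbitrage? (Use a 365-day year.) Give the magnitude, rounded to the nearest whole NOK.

NOK 126,162

T = 251/365 years.
Route A — deposit THB, sell forward: 18,000,000 × 1.062926712 × 0.34590 = NOK 6,617,994.29.
Route B — convert at spot, deposit NOK: 18,000,000 × 0.36560 × 1.02482316 = NOK 6,744,156.25.
The quoted forward undervalues THB, so borrow THB, convert to NOK at spot, deposit the NOK at 3.63%, and buy THB forward at 0.34590 to cover the loan.
Arbitrage profit = |6,617,994.29 − 6,744,156.25| = NOK 126,162.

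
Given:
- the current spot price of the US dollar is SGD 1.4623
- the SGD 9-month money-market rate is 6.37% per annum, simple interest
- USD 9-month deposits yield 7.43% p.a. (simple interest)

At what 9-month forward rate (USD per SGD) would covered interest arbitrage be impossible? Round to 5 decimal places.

T = 9/12 years.
SGD growth factor: 1 + 0.0637×9/12 = 1.047775.
Growth of 1 USD over T: 1 + 0.0743×9/12 = 1.055725.
So F = 1.4623 × 1.047775 / 1.055725 = 1.451288 (SGD/USD).
Quoted the other way: 1/1.451288 = 0.68904 USD per SGD.

0.68904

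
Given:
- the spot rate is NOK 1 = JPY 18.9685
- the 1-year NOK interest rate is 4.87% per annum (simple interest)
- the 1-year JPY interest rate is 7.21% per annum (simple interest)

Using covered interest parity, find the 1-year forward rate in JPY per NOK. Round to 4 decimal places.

T = 1 year.
JPY accumulates by 1 + 0.0721×1 = 1.072100.
NOK accumulates by 1 + 0.0487×1 = 1.048700.
CIP: F = S · (grow JPY)/(grow NOK) = 18.9685 × 1.072100/1.048700 = 19.391751 JPY per NOK.

19.3918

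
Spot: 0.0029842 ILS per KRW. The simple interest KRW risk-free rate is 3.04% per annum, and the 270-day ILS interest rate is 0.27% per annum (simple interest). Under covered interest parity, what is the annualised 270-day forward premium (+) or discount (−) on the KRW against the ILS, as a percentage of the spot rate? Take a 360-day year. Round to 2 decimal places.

T = 270/360 years.
F = S · g_ILS/g_KRW = 0.0029842 × 1.002025/1.022800 = 0.0029235853.
(F − S)/S ÷ T = (0.0029235853 − 0.0029842)/0.0029842/(270/360) = -0.027083 → -2.71%.

-2.71%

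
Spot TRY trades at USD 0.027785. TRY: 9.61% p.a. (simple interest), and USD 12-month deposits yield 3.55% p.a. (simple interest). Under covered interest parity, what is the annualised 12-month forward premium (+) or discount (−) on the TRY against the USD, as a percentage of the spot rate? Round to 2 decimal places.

-5.53%

T = 1 year.
F = S · g_USD/g_TRY = 0.027785 × 1.035500/1.096100 = 0.026248853.
Annualised premium = (F − S)/S × (1/T) = (0.026248853 − 0.027785)/0.027785 ÷ 1 = -5.53%.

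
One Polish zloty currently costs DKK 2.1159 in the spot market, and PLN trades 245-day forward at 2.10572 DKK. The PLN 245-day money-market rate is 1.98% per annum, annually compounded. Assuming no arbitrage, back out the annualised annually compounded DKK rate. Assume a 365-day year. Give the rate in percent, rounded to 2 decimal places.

1.25%

T = 245/365 years.
By CIP, F/S equals the DKK-to-PLN growth ratio: 2.10572/2.1159 = 0.9951888.
The PLN side grows by (1 + 0.0198)^(245/365) = 1.0132475.
That pins the DKK growth at 1.0083726.
Annualise: 1.0083726^(365/245) − 1 = 0.012499 = 1.25%.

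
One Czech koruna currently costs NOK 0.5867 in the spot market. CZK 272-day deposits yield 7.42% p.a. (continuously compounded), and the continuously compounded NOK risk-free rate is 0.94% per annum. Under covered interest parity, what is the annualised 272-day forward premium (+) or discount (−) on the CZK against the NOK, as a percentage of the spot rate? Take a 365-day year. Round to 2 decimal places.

T = 272/365 years.
No-arbitrage forward: 0.5867 × 1.0070295 / 1.0568515 = 0.5590418 NOK/CZK.
Annualised premium = (F − S)/S × (1/T) = (0.5590418 − 0.5867)/0.5867 ÷ (272/365) = -6.33%.

-6.33%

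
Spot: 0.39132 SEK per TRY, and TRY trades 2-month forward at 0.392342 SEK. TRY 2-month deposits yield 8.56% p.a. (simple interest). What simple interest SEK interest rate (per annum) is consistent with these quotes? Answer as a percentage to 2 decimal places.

10.15%

T = 2/12 years.
CIP gives F = S · g_SEK/g_TRY, so g_SEK/g_TRY = 0.392342/0.39132 = 1.0026117.
TRY growth factor: 1 + 0.0856×2/12 = 1.0142667.
Hence g_SEK = 1.0169157.
(1.0169157 − 1)/T = 0.101494, i.e. 10.15%.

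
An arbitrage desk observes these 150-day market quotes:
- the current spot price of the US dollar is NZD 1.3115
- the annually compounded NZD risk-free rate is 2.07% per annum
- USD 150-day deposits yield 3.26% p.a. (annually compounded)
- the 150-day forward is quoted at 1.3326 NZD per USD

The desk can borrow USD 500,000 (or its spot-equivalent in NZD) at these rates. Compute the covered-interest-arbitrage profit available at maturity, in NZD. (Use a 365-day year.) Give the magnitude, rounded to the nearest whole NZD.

T = 150/365 years.
Route A — deposit USD, sell forward: 500,000 × 1.0132708 × 1.3326 = NZD 675,142.33.
Route B — convert at spot, deposit NZD: 500,000 × 1.3115 × 1.00845555 = NZD 661,294.73.
The quoted forward overvalues USD, so borrow NZD, buy USD at spot, deposit the USD at 3.26%, and sell the proceeds forward at 1.3326.
The gap between the two covered legs is NZD 13,848.

NZD 13,848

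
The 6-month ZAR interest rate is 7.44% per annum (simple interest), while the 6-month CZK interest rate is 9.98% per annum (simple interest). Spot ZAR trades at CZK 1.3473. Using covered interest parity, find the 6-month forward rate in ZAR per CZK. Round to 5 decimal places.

T = 6/12 years.
Growth of 1 CZK over T: 1 + 0.0998×6/12 = 1.049900.
ZAR accumulates by 1 + 0.0744×6/12 = 1.037200.
Forward (CZK per ZAR) = 1.3473 × 1.049900 / 1.037200 = 1.363797.
Invert for ZAR per CZK: 1 / 1.363797 = 0.73325.

0.73325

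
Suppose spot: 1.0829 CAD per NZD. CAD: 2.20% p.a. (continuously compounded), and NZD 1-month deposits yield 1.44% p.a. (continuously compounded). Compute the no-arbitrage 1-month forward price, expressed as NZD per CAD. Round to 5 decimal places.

T = 1/12 years.
CAD growth factor: e^(0.0220×1/12) = 1.001835.
NZD accumulates by e^(0.0144×1/12) = 1.0012007.
Forward (CAD per NZD) = 1.0829 × 1.001835 / 1.0012007 = 1.083586.
Invert for NZD per CAD: 1 / 1.083586 = 0.92286.

0.92286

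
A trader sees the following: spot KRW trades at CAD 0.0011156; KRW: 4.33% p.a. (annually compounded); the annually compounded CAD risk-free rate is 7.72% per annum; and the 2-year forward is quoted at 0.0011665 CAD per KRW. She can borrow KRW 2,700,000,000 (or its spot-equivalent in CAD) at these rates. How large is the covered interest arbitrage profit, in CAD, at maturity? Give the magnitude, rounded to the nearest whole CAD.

CAD 66,937

T = 2 years.
Keep in KRW, deliver into the forward: 2,700,000,000·1.08847489·0.0011665 = CAD 3,428,206.09.
Swap to CAD now, deposit: 2,700,000,000·0.0011156·1.16035984 = CAD 3,495,143.08.
The quoted forward undervalues KRW, so borrow KRW, convert to CAD at spot, deposit the CAD at 7.72%, and buy KRW forward at 0.0011665 to cover the loan.
The gap between the two covered legs is CAD 66,937.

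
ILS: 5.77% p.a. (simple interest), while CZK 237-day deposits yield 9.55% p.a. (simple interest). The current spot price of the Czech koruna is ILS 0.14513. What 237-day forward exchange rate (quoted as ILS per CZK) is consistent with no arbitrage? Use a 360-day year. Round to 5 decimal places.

0.14173

T = 237/360 years.
Growth of 1 ILS over T: 1 + 0.0577×237/360 = 1.0379858.
CZK accumulates by 1 + 0.0955×237/360 = 1.0628708.
CIP: F = S · (grow ILS)/(grow CZK) = 0.14513 × 1.0379858/1.0628708 = 0.1417321 ILS per CZK.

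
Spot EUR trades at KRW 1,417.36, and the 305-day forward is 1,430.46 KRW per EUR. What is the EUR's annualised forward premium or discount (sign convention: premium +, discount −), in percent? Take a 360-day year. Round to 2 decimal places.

+1.09%

T = 305/360 years.
EUR trades forward at +0.92425% vs spot over the period.
Per annum: 0.0092425 / (305/360) = 0.010909 = 1.09%.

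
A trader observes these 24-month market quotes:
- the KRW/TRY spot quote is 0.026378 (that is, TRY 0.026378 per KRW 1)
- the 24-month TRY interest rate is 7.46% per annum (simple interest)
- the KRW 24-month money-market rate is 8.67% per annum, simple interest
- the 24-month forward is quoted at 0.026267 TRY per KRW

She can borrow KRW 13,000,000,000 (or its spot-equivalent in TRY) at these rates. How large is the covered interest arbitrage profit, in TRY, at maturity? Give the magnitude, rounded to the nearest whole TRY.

TRY 6,605,303

T = 2 years.
Keep in KRW, deliver into the forward: 13,000,000,000·1.173400·0.026267 = TRY 400,682,071.40.
Swap to TRY now, deposit: 13,000,000,000·0.026378·1.149200 = TRY 394,076,768.80.
The quoted forward overvalues KRW, so borrow TRY, buy KRW at spot, deposit the KRW at 8.67%, and sell the proceeds forward at 0.026267.
The gap between the two covered legs is TRY 6,605,303.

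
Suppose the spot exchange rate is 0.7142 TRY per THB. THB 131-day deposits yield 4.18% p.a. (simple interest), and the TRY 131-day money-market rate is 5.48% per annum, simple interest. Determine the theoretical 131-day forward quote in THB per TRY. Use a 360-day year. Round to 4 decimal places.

T = 131/360 years.
Growth of 1 TRY over T: 1 + 0.0548×131/360 = 1.0199411.
THB growth factor: 1 + 0.0418×131/360 = 1.0152106.
Forward (TRY per THB) = 0.7142 × 1.0199411 / 1.0152106 = 0.7175279.
Invert for THB per TRY: 1 / 0.7175279 = 1.3937.

1.3937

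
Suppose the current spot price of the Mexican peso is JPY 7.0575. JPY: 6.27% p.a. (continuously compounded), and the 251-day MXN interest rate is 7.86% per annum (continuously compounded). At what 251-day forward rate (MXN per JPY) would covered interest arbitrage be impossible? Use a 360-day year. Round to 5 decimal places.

0.14327

T = 251/360 years.
JPY growth factor: e^(0.0627×251/360) = 1.0446854.
MXN growth factor: e^(0.0786×251/360) = 1.0563311.
CIP: F = S · (grow JPY)/(grow MXN) = 7.0575 × 1.0446854/1.0563311 = 6.979693 JPY per MXN.
Invert for MXN per JPY: 1 / 6.979693 = 0.14327.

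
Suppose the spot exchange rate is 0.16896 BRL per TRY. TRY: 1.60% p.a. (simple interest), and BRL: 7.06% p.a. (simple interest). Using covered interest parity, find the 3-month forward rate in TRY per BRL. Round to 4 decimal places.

T = 3/12 years.
BRL growth factor: 1 + 0.0706×3/12 = 1.017650.
TRY growth factor: 1 + 0.0160×3/12 = 1.004000.
CIP: F = S · (grow BRL)/(grow TRY) = 0.16896 × 1.017650/1.004000 = 0.1712571 BRL per TRY.
Quoted the other way: 1/0.1712571 = 5.8392 TRY per BRL.

5.8392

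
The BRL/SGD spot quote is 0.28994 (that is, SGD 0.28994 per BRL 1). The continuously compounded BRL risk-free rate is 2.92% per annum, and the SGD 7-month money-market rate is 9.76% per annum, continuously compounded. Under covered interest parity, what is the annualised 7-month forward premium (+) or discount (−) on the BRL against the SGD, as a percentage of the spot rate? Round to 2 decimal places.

T = 7/12 years.
No-arbitrage forward: 0.28994 × 1.0585852 / 1.0171792 = 0.30174250 SGD/BRL.
Annualised premium = (F − S)/S × (1/T) = (0.30174250 − 0.28994)/0.28994 ÷ (7/12) = 6.98%.

+6.98%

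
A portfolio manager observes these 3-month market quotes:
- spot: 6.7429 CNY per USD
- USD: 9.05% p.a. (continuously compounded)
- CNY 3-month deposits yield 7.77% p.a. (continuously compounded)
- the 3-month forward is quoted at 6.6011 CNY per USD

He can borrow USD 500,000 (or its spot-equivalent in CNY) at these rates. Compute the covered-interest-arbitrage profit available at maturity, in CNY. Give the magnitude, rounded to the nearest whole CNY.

CNY 61,505

T = 3/12 years.
Invest the USD and cover forward: 500,000 × 1.022882887 × 6.6011 = CNY 3,376,076.11.
Convert at spot and invest in CNY: 500,000 × 6.7429 × 1.019614893 = CNY 3,437,580.63.
The quoted forward undervalues USD, so borrow USD, convert to CNY at spot, deposit the CNY at 7.77%, and buy USD forward at 6.6011 to cover the loan.
The gap between the two covered legs is CNY 61,505.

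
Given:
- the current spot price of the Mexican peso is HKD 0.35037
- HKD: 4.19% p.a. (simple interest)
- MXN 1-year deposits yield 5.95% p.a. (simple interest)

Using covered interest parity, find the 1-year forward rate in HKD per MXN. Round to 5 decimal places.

0.34455

T = 1 year.
HKD accumulates by 1 + 0.0419×1 = 1.041900.
MXN growth factor: 1 + 0.0595×1 = 1.059500.
CIP: F = S · (grow HKD)/(grow MXN) = 0.35037 × 1.041900/1.059500 = 0.3445498 HKD per MXN.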